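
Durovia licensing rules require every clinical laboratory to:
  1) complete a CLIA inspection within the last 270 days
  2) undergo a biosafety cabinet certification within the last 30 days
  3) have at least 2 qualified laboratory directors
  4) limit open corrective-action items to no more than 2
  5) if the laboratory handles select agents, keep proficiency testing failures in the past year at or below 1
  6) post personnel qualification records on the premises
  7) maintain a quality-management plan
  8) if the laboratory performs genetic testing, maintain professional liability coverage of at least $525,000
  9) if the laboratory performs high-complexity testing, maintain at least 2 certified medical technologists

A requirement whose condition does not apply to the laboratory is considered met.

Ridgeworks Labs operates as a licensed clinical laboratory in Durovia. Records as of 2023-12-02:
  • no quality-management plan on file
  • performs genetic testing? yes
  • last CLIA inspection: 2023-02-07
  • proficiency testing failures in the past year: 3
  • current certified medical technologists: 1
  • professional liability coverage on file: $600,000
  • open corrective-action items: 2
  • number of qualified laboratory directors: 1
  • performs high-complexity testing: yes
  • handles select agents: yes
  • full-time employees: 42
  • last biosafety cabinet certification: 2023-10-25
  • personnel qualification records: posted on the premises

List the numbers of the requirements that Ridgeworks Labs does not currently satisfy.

1. CLIA inspection 298 days ago vs limit 270 → not met
2. biosafety cabinet certification 38 days ago vs limit 30 → not met
3. qualified laboratory directors 1 < 2 → not met
4. open corrective-action items 2 ≤ 2 → met
5. condition 'handles select agents' holds; proficiency testing failures in the past year 3 > 1 → not met
6. personnel qualification records present → met
7. quality-management plan absent → not met
8. condition 'performs genetic testing' holds; professional liability coverage $600,000 ≥ $525,000 → met
9. condition 'performs high-complexity testing' holds; certified medical technologists 1 < 2 → not met
Not met: 1, 2, 3, 5, 7, 9

1, 2, 3, 5, 7, 9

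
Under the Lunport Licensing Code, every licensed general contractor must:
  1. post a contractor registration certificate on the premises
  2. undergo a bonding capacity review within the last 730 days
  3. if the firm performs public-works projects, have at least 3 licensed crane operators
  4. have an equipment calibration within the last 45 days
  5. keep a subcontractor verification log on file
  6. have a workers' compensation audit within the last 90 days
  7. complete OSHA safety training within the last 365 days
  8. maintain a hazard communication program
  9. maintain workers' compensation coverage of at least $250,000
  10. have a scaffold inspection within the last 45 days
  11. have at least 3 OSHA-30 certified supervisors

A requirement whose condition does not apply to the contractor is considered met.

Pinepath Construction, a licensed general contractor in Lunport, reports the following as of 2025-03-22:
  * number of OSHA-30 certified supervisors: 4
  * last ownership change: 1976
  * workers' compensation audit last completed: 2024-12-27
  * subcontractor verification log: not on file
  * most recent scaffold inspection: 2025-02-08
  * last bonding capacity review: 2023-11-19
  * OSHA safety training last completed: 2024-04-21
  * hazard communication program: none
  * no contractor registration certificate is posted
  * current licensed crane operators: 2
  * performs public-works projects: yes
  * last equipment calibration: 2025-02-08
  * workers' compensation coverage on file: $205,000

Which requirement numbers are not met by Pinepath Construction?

1, 3, 5, 8, 9

1. contractor registration certificate absent → not met
2. bonding capacity review 489 days ago vs limit 730 → met
3. condition 'performs public-works projects' holds; licensed crane operators 2 < 3 → not met
4. equipment calibration 42 days ago vs limit 45 → met
5. subcontractor verification log absent → not met
6. workers' compensation audit 85 days ago vs limit 90 → met
7. OSHA safety training 335 days ago vs limit 365 → met
8. hazard communication program absent → not met
9. workers' compensation coverage $205,000 < $250,000 → not met
10. scaffold inspection 42 days ago vs limit 45 → met
11. OSHA-30 certified supervisors 4 ≥ 3 → met
Not met: 1, 3, 5, 8, 9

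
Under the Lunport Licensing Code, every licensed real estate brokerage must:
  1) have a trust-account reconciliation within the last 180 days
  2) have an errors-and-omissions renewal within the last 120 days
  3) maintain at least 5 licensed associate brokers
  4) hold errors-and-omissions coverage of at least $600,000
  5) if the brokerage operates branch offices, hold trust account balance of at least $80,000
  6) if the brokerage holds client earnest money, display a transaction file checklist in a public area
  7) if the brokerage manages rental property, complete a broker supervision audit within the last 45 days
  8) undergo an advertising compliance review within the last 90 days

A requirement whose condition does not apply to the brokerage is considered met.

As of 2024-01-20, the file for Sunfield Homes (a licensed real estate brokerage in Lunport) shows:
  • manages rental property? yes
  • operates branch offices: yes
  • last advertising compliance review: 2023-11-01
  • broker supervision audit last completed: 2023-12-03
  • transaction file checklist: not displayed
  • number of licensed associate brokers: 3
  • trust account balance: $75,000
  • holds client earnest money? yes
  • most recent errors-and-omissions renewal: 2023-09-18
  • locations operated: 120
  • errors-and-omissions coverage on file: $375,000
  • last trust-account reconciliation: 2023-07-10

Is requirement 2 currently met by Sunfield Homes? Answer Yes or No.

No

2. errors-and-omissions renewal 124 days ago vs limit 120 → not met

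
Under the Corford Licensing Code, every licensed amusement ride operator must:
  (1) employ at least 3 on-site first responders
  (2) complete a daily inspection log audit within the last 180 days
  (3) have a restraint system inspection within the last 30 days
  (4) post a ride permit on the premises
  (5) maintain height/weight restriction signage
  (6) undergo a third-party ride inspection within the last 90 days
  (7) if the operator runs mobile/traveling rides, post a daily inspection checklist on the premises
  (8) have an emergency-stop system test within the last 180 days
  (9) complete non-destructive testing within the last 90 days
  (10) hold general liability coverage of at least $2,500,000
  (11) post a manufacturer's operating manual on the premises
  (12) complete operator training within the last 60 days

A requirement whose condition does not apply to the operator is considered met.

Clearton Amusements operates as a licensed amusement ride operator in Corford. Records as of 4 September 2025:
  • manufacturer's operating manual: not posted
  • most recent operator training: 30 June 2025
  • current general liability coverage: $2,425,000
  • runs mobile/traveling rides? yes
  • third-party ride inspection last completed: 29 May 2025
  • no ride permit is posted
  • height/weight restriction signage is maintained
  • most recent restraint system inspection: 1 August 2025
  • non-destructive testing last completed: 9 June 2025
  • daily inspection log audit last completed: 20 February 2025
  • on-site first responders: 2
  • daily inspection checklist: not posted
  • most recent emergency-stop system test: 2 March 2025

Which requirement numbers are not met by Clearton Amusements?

1. on-site first responders 2 < 3 → not met
2. daily inspection log audit 196 days ago vs limit 180 → not met
3. restraint system inspection 34 days ago vs limit 30 → not met
4. ride permit absent → not met
5. height/weight restriction signage present → met
6. third-party ride inspection 98 days ago vs limit 90 → not met
7. condition 'runs mobile/traveling rides' holds; daily inspection checklist absent → not met
8. emergency-stop system test 186 days ago vs limit 180 → not met
9. non-destructive testing 87 days ago vs limit 90 → met
10. general liability coverage $2,425,000 < $2,500,000 → not met
11. manufacturer's operating manual absent → not met
12. operator training 66 days ago vs limit 60 → not met
Not met: 1, 2, 3, 4, 6, 7, 8, 10, 11, 12

1, 2, 3, 4, 6, 7, 8, 10, 11, 12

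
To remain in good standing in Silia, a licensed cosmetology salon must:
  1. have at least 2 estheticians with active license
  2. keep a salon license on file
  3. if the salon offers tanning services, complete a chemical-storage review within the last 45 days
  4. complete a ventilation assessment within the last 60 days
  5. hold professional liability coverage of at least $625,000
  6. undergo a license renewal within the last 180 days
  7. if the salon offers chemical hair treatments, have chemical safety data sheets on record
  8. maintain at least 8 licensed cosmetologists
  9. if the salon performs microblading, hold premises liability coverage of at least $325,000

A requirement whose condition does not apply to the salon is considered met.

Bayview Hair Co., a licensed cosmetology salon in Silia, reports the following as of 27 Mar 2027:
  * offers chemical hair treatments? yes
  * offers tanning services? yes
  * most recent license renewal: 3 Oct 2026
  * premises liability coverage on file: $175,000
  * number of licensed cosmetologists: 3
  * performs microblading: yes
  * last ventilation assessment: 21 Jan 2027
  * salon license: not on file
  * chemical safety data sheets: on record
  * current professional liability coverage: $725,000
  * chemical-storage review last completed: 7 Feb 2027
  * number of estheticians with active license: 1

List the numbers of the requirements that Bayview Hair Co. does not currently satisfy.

1, 2, 3, 4, 8, 9

1. estheticians with active license 1 < 2 → not met
2. salon license absent → not met
3. condition 'offers tanning services' holds; chemical-storage review 48 days ago vs limit 45 → not met
4. ventilation assessment 65 days ago vs limit 60 → not met
5. professional liability coverage $725,000 ≥ $625,000 → met
6. license renewal 175 days ago vs limit 180 → met
7. condition 'offers chemical hair treatments' holds; chemical safety data sheets present → met
8. licensed cosmetologists 3 < 8 → not met
9. condition 'performs microblading' holds; premises liability coverage $175,000 < $325,000 → not met
Not met: 1, 2, 3, 4, 8, 9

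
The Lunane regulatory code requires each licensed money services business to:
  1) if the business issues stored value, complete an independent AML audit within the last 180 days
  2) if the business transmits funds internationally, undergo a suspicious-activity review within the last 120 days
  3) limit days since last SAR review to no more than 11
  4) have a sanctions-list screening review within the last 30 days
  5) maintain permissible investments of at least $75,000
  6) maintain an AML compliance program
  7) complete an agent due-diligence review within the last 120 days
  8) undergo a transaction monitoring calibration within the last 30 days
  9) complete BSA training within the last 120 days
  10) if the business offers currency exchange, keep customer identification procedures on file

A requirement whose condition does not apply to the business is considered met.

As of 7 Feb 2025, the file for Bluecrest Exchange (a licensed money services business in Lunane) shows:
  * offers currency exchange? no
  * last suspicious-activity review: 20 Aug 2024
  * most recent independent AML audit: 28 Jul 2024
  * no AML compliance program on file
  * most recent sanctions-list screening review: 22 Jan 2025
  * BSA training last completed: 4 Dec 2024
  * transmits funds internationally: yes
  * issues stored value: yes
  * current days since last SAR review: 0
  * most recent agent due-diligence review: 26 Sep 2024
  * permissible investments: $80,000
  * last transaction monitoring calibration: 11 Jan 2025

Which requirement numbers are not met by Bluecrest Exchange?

1, 2, 6, 7

1. condition 'issues stored value' holds; independent AML audit 194 days ago vs limit 180 → not met
2. condition 'transmits funds internationally' holds; suspicious-activity review 171 days ago vs limit 120 → not met
3. days since last SAR review 0 ≤ 11 → met
4. sanctions-list screening review 16 days ago vs limit 30 → met
5. permissible investments $80,000 ≥ $75,000 → met
6. AML compliance program absent → not met
7. agent due-diligence review 134 days ago vs limit 120 → not met
8. transaction monitoring calibration 27 days ago vs limit 30 → met
9. BSA training 65 days ago vs limit 120 → met
10. condition 'offers currency exchange' does not hold → requirement n/a → met
Not met: 1, 2, 6, 7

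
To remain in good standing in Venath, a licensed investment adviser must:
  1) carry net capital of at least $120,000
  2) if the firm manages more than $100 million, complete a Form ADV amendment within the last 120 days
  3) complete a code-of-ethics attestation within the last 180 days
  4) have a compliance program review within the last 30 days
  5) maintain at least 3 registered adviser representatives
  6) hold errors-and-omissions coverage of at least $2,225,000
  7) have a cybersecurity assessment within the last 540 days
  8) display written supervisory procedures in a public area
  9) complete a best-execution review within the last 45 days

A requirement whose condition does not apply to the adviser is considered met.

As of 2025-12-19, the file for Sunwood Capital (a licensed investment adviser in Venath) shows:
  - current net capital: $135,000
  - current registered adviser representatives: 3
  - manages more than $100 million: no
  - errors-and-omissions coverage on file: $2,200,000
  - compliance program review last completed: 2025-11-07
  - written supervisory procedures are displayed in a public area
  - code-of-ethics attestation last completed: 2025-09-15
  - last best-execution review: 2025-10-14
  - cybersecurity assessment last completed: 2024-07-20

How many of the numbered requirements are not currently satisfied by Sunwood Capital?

1. net capital $135,000 ≥ $120,000 → met
2. condition 'manages more than $100 million' does not hold → requirement n/a → met
3. code-of-ethics attestation 95 days ago vs limit 180 → met
4. compliance program review 42 days ago vs limit 30 → not met
5. registered adviser representatives 3 ≥ 3 → met
6. errors-and-omissions coverage $2,200,000 < $2,225,000 → not met
7. cybersecurity assessment 517 days ago vs limit 540 → met
8. written supervisory procedures present → met
9. best-execution review 66 days ago vs limit 45 → not met
Not met: 3 of 9

3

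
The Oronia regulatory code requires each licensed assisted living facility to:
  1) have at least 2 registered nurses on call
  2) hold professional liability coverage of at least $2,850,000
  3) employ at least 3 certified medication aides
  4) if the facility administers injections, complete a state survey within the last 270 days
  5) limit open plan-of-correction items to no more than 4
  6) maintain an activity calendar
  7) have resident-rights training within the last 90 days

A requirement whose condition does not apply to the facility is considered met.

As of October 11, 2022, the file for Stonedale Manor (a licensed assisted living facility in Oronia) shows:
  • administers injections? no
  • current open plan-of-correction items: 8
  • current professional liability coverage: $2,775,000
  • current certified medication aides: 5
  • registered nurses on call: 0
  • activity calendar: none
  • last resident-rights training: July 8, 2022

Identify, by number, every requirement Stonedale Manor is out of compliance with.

1, 2, 5, 6, 7

1. registered nurses on call 0 < 2 → not met
2. professional liability coverage $2,775,000 < $2,850,000 → not met
3. certified medication aides 5 ≥ 3 → met
4. condition 'administers injections' does not hold → requirement n/a → met
5. open plan-of-correction items 8 > 4 → not met
6. activity calendar absent → not met
7. resident-rights training 95 days ago vs limit 90 → not met
Not met: 1, 2, 5, 6, 7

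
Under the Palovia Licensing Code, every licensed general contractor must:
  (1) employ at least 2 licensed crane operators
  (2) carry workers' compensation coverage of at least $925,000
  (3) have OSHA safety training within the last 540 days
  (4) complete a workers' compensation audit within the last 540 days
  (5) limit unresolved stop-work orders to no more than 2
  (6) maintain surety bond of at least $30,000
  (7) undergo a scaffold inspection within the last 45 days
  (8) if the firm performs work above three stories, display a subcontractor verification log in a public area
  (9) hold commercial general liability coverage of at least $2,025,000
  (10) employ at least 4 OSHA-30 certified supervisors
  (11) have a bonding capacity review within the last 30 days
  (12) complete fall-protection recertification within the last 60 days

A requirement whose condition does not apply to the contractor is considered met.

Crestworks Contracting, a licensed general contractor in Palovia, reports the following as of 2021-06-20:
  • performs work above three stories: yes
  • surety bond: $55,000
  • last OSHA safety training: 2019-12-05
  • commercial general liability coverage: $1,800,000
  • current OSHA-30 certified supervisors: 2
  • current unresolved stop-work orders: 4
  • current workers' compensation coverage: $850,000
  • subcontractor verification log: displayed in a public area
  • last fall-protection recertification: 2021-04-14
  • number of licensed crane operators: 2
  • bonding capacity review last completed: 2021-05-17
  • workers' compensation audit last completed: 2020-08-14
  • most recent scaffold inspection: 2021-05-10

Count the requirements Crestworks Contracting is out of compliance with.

1. licensed crane operators 2 ≥ 2 → met
2. workers' compensation coverage $850,000 < $925,000 → not met
3. OSHA safety training 563 days ago vs limit 540 → not met
4. workers' compensation audit 310 days ago vs limit 540 → met
5. unresolved stop-work orders 4 > 2 → not met
6. surety bond $55,000 ≥ $30,000 → met
7. scaffold inspection 41 days ago vs limit 45 → met
8. condition 'performs work above three stories' holds; subcontractor verification log present → met
9. commercial general liability coverage $1,800,000 < $2,025,000 → not met
10. OSHA-30 certified supervisors 2 < 4 → not met
11. bonding capacity review 34 days ago vs limit 30 → not met
12. fall-protection recertification 67 days ago vs limit 60 → not met
Not met: 7 of 12

7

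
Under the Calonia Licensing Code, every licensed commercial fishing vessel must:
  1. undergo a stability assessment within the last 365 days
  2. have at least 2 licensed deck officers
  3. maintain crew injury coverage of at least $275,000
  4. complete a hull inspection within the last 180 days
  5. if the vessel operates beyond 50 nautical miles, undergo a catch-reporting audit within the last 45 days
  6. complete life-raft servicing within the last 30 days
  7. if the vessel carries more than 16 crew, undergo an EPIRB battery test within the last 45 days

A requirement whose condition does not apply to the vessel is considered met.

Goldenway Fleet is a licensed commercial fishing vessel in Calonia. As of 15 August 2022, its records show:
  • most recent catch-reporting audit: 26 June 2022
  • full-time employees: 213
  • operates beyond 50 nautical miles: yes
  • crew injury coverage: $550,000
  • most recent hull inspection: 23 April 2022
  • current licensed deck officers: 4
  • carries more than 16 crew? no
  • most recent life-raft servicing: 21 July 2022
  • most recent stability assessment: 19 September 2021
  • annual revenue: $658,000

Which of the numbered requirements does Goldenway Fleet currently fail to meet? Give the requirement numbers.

5

1. stability assessment 330 days ago vs limit 365 → met
2. licensed deck officers 4 ≥ 2 → met
3. crew injury coverage $550,000 ≥ $275,000 → met
4. hull inspection 114 days ago vs limit 180 → met
5. condition 'operates beyond 50 nautical miles' holds; catch-reporting audit 50 days ago vs limit 45 → not met
6. life-raft servicing 25 days ago vs limit 30 → met
7. condition 'carries more than 16 crew' does not hold → requirement n/a → met
Not met: 5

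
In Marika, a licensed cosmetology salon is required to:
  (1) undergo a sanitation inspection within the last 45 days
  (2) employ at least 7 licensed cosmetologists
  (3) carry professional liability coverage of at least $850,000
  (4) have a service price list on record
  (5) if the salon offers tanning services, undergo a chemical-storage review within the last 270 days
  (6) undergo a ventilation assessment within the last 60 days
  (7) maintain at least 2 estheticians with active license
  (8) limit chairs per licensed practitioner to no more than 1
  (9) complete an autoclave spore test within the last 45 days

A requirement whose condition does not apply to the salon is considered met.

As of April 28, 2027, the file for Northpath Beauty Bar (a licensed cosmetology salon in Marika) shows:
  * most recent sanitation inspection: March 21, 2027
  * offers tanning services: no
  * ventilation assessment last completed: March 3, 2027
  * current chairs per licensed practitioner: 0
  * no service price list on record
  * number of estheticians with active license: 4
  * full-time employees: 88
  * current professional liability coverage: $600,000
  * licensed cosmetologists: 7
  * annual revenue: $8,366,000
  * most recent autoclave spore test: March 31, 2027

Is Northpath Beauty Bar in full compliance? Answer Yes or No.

1. sanitation inspection 38 days ago vs limit 45 → met
2. licensed cosmetologists 7 ≥ 7 → met
3. professional liability coverage $600,000 < $850,000 → not met
4. service price list absent → not met
5. condition 'offers tanning services' does not hold → requirement n/a → met
6. ventilation assessment 56 days ago vs limit 60 → met
7. estheticians with active license 4 ≥ 2 → met
8. chairs per licensed practitioner 0 ≤ 1 → met
9. autoclave spore test 28 days ago vs limit 45 → met
Not met: 3, 4

No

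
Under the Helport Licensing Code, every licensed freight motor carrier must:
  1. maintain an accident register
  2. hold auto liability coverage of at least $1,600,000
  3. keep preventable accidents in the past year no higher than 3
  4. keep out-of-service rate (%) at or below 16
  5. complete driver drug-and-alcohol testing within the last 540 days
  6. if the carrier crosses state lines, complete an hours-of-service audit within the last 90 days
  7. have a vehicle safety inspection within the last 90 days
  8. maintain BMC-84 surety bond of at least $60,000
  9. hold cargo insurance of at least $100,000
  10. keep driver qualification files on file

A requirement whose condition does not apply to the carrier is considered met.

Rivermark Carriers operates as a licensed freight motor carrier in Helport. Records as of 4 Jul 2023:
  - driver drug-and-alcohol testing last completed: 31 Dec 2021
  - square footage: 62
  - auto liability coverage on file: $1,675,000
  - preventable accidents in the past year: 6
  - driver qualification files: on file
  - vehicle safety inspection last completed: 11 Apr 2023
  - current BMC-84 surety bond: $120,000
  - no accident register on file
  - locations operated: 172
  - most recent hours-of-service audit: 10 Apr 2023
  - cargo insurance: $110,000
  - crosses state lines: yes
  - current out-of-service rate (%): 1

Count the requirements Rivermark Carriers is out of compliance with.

3

1. accident register absent → not met
2. auto liability coverage $1,675,000 ≥ $1,600,000 → met
3. preventable accidents in the past year 6 > 3 → not met
4. out-of-service rate (%) 1 ≤ 16 → met
5. driver drug-and-alcohol testing 550 days ago vs limit 540 → not met
6. condition 'crosses state lines' holds; hours-of-service audit 85 days ago vs limit 90 → met
7. vehicle safety inspection 84 days ago vs limit 90 → met
8. BMC-84 surety bond $120,000 ≥ $60,000 → met
9. cargo insurance $110,000 ≥ $100,000 → met
10. driver qualification files present → met
Not met: 3 of 10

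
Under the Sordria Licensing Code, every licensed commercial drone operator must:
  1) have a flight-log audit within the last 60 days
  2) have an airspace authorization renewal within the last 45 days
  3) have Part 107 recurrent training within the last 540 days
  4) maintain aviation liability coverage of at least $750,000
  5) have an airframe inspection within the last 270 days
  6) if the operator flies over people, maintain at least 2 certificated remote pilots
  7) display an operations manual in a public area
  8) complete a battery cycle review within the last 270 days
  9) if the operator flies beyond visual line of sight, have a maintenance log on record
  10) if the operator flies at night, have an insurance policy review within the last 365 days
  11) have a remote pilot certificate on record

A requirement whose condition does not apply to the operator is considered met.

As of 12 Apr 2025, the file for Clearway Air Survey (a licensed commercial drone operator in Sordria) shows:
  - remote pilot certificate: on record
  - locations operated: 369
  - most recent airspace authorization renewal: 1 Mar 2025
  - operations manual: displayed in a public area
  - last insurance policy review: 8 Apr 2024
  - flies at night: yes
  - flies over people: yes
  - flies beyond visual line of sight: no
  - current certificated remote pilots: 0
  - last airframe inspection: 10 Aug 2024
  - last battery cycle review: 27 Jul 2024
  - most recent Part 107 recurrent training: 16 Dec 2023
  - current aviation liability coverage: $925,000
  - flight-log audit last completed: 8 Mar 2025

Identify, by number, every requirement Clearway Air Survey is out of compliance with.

1. flight-log audit 35 days ago vs limit 60 → met
2. airspace authorization renewal 42 days ago vs limit 45 → met
3. Part 107 recurrent training 483 days ago vs limit 540 → met
4. aviation liability coverage $925,000 ≥ $750,000 → met
5. airframe inspection 245 days ago vs limit 270 → met
6. condition 'flies over people' holds; certificated remote pilots 0 < 2 → not met
7. operations manual present → met
8. battery cycle review 259 days ago vs limit 270 → met
9. condition 'flies beyond visual line of sight' does not hold → requirement n/a → met
10. condition 'flies at night' holds; insurance policy review 369 days ago vs limit 365 → not met
11. remote pilot certificate present → met
Not met: 6, 10

6, 10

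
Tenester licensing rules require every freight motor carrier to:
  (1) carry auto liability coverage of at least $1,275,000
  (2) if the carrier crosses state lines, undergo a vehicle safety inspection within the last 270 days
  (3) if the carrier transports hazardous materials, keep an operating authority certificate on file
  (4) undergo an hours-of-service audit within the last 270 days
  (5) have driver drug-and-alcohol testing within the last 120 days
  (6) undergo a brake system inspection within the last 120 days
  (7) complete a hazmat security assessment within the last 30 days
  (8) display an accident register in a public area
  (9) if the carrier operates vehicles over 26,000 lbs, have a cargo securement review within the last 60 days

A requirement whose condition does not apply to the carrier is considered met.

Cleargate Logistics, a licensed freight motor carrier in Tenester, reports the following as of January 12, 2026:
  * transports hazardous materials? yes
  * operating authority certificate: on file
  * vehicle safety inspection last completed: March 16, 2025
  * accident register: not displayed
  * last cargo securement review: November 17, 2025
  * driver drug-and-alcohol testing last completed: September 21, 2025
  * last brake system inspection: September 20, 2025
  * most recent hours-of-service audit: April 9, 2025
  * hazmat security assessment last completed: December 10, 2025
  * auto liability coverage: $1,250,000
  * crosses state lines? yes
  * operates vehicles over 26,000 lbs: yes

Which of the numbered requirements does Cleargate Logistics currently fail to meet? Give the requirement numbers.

1. auto liability coverage $1,250,000 < $1,275,000 → not met
2. condition 'crosses state lines' holds; vehicle safety inspection 302 days ago vs limit 270 → not met
3. condition 'transports hazardous materials' holds; operating authority certificate present → met
4. hours-of-service audit 278 days ago vs limit 270 → not met
5. driver drug-and-alcohol testing 113 days ago vs limit 120 → met
6. brake system inspection 114 days ago vs limit 120 → met
7. hazmat security assessment 33 days ago vs limit 30 → not met
8. accident register absent → not met
9. condition 'operates vehicles over 26,000 lbs' holds; cargo securement review 56 days ago vs limit 60 → met
Not met: 1, 2, 4, 7, 8

1, 2, 4, 7, 8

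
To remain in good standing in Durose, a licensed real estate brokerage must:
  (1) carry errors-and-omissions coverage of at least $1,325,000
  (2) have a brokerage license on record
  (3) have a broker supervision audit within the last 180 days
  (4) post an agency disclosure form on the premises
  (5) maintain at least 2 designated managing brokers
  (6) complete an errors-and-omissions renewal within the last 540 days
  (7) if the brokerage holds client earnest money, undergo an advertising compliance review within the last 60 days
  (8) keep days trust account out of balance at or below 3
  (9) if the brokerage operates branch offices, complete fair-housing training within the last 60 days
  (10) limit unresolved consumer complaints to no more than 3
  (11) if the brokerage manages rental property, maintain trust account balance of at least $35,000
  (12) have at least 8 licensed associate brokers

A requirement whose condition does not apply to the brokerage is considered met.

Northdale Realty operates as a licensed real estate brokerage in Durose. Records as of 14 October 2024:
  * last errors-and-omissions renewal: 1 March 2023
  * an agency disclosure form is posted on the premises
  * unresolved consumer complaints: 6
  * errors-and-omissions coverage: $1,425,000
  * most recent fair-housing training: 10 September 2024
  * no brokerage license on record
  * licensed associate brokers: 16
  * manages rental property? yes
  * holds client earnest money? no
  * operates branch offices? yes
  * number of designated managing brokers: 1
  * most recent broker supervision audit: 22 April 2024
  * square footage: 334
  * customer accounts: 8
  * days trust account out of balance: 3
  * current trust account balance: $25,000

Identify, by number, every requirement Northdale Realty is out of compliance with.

2, 5, 6, 10, 11

1. errors-and-omissions coverage $1,425,000 ≥ $1,325,000 → met
2. brokerage license absent → not met
3. broker supervision audit 175 days ago vs limit 180 → met
4. agency disclosure form present → met
5. designated managing brokers 1 < 2 → not met
6. errors-and-omissions renewal 593 days ago vs limit 540 → not met
7. condition 'holds client earnest money' does not hold → requirement n/a → met
8. days trust account out of balance 3 ≤ 3 → met
9. condition 'operates branch offices' holds; fair-housing training 34 days ago vs limit 60 → met
10. unresolved consumer complaints 6 > 3 → not met
11. condition 'manages rental property' holds; trust account balance $25,000 < $35,000 → not met
12. licensed associate brokers 16 ≥ 8 → met
Not met: 2, 5, 6, 10, 11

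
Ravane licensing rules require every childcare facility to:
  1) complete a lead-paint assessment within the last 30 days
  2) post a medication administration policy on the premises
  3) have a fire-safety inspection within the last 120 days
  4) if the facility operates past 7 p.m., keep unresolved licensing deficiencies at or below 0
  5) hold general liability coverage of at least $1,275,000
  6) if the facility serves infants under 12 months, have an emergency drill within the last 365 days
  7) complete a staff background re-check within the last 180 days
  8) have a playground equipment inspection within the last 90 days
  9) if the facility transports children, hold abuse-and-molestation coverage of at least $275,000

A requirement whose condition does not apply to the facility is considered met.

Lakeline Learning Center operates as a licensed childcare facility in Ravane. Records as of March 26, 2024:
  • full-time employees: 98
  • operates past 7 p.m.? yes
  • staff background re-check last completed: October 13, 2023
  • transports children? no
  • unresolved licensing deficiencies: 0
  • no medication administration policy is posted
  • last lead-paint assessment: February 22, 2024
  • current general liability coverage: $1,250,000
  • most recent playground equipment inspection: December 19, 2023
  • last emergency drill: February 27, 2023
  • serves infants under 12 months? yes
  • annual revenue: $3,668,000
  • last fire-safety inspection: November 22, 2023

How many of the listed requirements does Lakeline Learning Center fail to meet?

1. lead-paint assessment 33 days ago vs limit 30 → not met
2. medication administration policy absent → not met
3. fire-safety inspection 125 days ago vs limit 120 → not met
4. condition 'operates past 7 p.m.' holds; unresolved licensing deficiencies 0 ≤ 0 → met
5. general liability coverage $1,250,000 < $1,275,000 → not met
6. condition 'serves infants under 12 months' holds; emergency drill 393 days ago vs limit 365 → not met
7. staff background re-check 165 days ago vs limit 180 → met
8. playground equipment inspection 98 days ago vs limit 90 → not met
9. condition 'transports children' does not hold → requirement n/a → met
Not met: 6 of 9

6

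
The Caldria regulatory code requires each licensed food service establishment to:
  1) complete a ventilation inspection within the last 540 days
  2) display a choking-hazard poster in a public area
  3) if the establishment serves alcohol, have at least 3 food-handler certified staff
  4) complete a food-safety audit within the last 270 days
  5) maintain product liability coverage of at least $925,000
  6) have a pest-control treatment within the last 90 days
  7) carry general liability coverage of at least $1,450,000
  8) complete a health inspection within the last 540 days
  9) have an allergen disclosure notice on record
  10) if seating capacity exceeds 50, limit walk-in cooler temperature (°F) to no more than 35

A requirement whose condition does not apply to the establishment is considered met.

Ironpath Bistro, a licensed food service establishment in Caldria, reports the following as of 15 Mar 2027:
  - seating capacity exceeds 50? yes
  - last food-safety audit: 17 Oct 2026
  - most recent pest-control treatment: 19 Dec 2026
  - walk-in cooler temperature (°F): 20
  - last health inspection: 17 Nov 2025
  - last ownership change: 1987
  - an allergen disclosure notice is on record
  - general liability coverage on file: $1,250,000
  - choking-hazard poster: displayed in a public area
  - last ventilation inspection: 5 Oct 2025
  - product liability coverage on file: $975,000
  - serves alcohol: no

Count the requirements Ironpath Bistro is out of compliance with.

1

1. ventilation inspection 526 days ago vs limit 540 → met
2. choking-hazard poster present → met
3. condition 'serves alcohol' does not hold → requirement n/a → met
4. food-safety audit 149 days ago vs limit 270 → met
5. product liability coverage $975,000 ≥ $925,000 → met
6. pest-control treatment 86 days ago vs limit 90 → met
7. general liability coverage $1,250,000 < $1,450,000 → not met
8. health inspection 483 days ago vs limit 540 → met
9. allergen disclosure notice present → met
10. condition 'seating capacity exceeds 50' holds; walk-in cooler temperature (°F) 20 ≤ 35 → met
Not met: 1 of 10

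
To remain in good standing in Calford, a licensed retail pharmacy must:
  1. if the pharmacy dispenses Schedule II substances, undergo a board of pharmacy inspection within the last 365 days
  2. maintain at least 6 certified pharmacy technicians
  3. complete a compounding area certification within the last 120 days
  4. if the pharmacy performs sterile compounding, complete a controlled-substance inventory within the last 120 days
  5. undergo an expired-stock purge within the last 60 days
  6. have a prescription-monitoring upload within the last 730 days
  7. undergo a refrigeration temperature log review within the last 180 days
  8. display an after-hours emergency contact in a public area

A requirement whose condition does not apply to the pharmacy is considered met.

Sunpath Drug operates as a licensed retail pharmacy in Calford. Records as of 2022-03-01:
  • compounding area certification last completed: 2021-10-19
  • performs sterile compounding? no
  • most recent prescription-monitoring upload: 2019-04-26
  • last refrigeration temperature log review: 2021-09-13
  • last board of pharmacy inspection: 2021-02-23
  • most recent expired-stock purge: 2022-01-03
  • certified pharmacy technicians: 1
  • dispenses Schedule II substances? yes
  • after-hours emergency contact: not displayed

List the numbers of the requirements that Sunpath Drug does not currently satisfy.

1. condition 'dispenses Schedule II substances' holds; board of pharmacy inspection 371 days ago vs limit 365 → not met
2. certified pharmacy technicians 1 < 6 → not met
3. compounding area certification 133 days ago vs limit 120 → not met
4. condition 'performs sterile compounding' does not hold → requirement n/a → met
5. expired-stock purge 57 days ago vs limit 60 → met
6. prescription-monitoring upload 1040 days ago vs limit 730 → not met
7. refrigeration temperature log review 169 days ago vs limit 180 → met
8. after-hours emergency contact absent → not met
Not met: 1, 2, 3, 6, 8

1, 2, 3, 6, 8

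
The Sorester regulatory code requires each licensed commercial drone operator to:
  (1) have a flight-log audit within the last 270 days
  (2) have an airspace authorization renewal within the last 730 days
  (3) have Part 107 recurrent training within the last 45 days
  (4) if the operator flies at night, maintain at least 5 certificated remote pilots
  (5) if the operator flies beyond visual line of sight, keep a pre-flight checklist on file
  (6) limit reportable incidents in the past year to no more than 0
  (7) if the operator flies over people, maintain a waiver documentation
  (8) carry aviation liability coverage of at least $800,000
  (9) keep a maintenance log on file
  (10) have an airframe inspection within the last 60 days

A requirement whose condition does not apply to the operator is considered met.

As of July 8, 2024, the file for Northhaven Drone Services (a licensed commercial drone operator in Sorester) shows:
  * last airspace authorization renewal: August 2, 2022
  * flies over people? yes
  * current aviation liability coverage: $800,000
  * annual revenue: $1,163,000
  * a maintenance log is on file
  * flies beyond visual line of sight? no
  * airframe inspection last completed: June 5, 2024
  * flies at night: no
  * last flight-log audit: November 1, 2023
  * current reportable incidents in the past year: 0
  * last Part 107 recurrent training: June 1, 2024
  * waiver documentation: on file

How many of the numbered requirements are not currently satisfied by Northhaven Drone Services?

0

1. flight-log audit 250 days ago vs limit 270 → met
2. airspace authorization renewal 706 days ago vs limit 730 → met
3. Part 107 recurrent training 37 days ago vs limit 45 → met
4. condition 'flies at night' does not hold → requirement n/a → met
5. condition 'flies beyond visual line of sight' does not hold → requirement n/a → met
6. reportable incidents in the past year 0 ≤ 0 → met
7. condition 'flies over people' holds; waiver documentation present → met
8. aviation liability coverage $800,000 ≥ $800,000 → met
9. maintenance log present → met
10. airframe inspection 33 days ago vs limit 60 → met
Not met: 0 of 10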